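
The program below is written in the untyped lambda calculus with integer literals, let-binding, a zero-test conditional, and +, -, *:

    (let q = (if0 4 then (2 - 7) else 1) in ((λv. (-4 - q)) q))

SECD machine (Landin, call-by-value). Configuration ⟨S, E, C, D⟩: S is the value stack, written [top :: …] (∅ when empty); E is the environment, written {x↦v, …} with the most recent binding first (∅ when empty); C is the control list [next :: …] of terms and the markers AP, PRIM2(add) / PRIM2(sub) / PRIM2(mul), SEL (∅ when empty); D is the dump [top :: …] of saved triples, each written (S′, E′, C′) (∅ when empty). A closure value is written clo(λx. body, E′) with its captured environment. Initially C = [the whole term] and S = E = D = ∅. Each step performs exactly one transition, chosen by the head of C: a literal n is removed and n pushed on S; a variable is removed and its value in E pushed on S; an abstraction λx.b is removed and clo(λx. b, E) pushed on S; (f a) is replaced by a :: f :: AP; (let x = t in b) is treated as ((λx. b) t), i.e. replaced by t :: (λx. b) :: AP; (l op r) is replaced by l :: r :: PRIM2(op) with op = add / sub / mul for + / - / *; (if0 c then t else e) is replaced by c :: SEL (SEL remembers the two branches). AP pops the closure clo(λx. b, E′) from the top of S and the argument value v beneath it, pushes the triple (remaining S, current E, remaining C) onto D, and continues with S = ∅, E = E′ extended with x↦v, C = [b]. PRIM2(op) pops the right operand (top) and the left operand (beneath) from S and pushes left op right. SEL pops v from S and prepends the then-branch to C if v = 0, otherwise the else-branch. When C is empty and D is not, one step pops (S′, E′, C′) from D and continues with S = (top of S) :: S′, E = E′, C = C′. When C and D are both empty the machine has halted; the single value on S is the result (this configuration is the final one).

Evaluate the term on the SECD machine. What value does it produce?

[0] [S=∅ | E=∅ | C=[(let q = (if0 4 then (2 - 7) else 1) in ((λv. (-4 - q)) q))] | D=∅]
[1] [S=∅ | E=∅ | C=[(if0 4 then (2 - 7) else 1) :: (λq. ((λv. (-4 - q)) q)) :: AP] | D=∅]
[2] [S=∅ | E=∅ | C=[4 :: SEL :: (λq. ((λv. (-4 - q)) q)) :: AP] | D=∅]
[3] [S=[4] | E=∅ | C=[SEL :: (λq. ((λv. (-4 - q)) q)) :: AP] | D=∅]
[4] [S=∅ | E=∅ | C=[1 :: (λq. ((λv. (-4 - q)) q)) :: AP] | D=∅]
[5] [S=[1] | E=∅ | C=[(λq. ((λv. (-4 - q)) q)) :: AP] | D=∅]
[6] [S=[clo(λq. ((λv. (-4 - q)) q), ∅) :: 1] | E=∅ | C=[AP] | D=∅]
[7] [S=∅ | E={q↦1} | C=[((λv. (-4 - q)) q)] | D=[(∅, ∅, ∅)]]
[8] [S=∅ | E={q↦1} | C=[q :: (λv. (-4 - q)) :: AP] | D=[(∅, ∅, ∅)]]
[9] [S=[1] | E={q↦1} | C=[(λv. (-4 - q)) :: AP] | D=[(∅, ∅, ∅)]]
[10] [S=[clo(λv. (-4 - q), {q↦1}) :: 1] | E={q↦1} | C=[AP] | D=[(∅, ∅, ∅)]]
[11] [S=∅ | E={v↦1, q↦1} | C=[(-4 - q)] | D=[(∅, {q↦1}, ∅) :: (∅, ∅, ∅)]]
[12] [S=∅ | E={v↦1, q↦1} | C=[-4 :: q :: PRIM2(sub)] | D=[(∅, {q↦1}, ∅) :: (∅, ∅, ∅)]]
[13] [S=[-4] | E={v↦1, q↦1} | C=[q :: PRIM2(sub)] | D=[(∅, {q↦1}, ∅) :: (∅, ∅, ∅)]]
[14] [S=[1 :: -4] | E={v↦1, q↦1} | C=[PRIM2(sub)] | D=[(∅, {q↦1}, ∅) :: (∅, ∅, ∅)]]
[15] [S=[-5] | E={v↦1, q↦1} | C=∅ | D=[(∅, {q↦1}, ∅) :: (∅, ∅, ∅)]]
[16] [S=[-5] | E={q↦1} | C=∅ | D=[(∅, ∅, ∅)]]
[17] [S=[-5] | E=∅ | C=∅ | D=∅]
→ final value -5

Answer: -5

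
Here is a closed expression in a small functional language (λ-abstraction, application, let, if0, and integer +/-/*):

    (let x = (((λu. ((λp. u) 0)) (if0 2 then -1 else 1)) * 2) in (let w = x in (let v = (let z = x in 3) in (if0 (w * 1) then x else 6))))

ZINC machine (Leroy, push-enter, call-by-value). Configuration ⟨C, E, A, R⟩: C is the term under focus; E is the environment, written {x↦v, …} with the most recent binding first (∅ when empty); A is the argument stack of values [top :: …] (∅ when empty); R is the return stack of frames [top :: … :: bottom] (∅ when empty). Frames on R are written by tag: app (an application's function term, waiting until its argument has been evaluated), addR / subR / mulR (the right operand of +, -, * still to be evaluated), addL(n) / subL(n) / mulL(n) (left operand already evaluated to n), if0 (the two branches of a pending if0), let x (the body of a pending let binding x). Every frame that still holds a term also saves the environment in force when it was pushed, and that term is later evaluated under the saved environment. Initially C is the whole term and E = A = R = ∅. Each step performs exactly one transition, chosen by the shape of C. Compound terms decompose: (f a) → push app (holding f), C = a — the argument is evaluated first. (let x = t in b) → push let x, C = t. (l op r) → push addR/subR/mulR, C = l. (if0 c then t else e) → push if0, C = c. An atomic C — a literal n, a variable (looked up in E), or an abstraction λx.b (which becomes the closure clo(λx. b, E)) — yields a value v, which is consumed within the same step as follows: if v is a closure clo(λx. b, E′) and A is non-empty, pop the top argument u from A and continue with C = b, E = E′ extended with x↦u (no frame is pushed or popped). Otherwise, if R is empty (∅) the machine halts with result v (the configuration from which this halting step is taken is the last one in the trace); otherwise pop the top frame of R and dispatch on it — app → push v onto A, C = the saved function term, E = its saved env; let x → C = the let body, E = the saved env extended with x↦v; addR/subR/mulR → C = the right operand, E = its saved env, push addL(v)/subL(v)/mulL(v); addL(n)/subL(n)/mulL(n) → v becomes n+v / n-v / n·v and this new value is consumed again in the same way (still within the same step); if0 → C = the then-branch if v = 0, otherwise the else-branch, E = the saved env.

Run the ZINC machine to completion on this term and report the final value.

Answer: 6

Derivation:
t=0: [C=(let x = (((λu. ((λp. u) 0)) (if0 2 then -1 else 1)) * 2) in (let w = x in (let v = (let z = x in 3) in (if0 (w * 1) then x else 6)))) | E=∅ | A=∅ | R=∅]
t=1: [C=(((λu. ((λp. u) 0)) (if0 2 then -1 else 1)) * 2) | E=∅ | A=∅ | R=[let x]]
t=2: [C=((λu. ((λp. u) 0)) (if0 2 then -1 else 1)) | E=∅ | A=∅ | R=[mulR :: let x]]
t=3: [C=(if0 2 then -1 else 1) | E=∅ | A=∅ | R=[app :: mulR :: let x]]
t=4: [C=2 | E=∅ | A=∅ | R=[if0 :: app :: mulR :: let x]]
t=5: [C=1 | E=∅ | A=∅ | R=[app :: mulR :: let x]]
t=6: [C=(λu. ((λp. u) 0)) | E=∅ | A=[1] | R=[mulR :: let x]]
t=7: [C=((λp. u) 0) | E={u↦1} | A=∅ | R=[mulR :: let x]]
t=8: [C=0 | E={u↦1} | A=∅ | R=[app :: mulR :: let x]]
t=9: [C=(λp. u) | E={u↦1} | A=[0] | R=[mulR :: let x]]
t=10: [C=u | E={p↦0, u↦1} | A=∅ | R=[mulR :: let x]]
t=11: [C=2 | E=∅ | A=∅ | R=[mulL(1) :: let x]]
t=12: [C=(let w = x in (let v = (let z = x in 3) in (if0 (w * 1) then x else 6))) | E={x↦2} | A=∅ | R=∅]
t=13: [C=x | E={x↦2} | A=∅ | R=[let w]]
t=14: [C=(let v = (let z = x in 3) in (if0 (w * 1) then x else 6)) | E={w↦2, x↦2} | A=∅ | R=∅]
t=15: [C=(let z = x in 3) | E={w↦2, x↦2} | A=∅ | R=[let v]]
t=16: [C=x | E={w↦2, x↦2} | A=∅ | R=[let z :: let v]]
t=17: [C=3 | E={z↦2, w↦2, x↦2} | A=∅ | R=[let v]]
t=18: [C=(if0 (w * 1) then x else 6) | E={v↦3, w↦2, x↦2} | A=∅ | R=∅]
t=19: [C=(w * 1) | E={v↦3, w↦2, x↦2} | A=∅ | R=[if0]]
t=20: [C=w | E={v↦3, w↦2, x↦2} | A=∅ | R=[mulR :: if0]]
t=21: [C=1 | E={v↦3, w↦2, x↦2} | A=∅ | R=[mulL(2) :: if0]]
t=22: [C=6 | E={v↦3, w↦2, x↦2} | A=∅ | R=∅]
→ final value 6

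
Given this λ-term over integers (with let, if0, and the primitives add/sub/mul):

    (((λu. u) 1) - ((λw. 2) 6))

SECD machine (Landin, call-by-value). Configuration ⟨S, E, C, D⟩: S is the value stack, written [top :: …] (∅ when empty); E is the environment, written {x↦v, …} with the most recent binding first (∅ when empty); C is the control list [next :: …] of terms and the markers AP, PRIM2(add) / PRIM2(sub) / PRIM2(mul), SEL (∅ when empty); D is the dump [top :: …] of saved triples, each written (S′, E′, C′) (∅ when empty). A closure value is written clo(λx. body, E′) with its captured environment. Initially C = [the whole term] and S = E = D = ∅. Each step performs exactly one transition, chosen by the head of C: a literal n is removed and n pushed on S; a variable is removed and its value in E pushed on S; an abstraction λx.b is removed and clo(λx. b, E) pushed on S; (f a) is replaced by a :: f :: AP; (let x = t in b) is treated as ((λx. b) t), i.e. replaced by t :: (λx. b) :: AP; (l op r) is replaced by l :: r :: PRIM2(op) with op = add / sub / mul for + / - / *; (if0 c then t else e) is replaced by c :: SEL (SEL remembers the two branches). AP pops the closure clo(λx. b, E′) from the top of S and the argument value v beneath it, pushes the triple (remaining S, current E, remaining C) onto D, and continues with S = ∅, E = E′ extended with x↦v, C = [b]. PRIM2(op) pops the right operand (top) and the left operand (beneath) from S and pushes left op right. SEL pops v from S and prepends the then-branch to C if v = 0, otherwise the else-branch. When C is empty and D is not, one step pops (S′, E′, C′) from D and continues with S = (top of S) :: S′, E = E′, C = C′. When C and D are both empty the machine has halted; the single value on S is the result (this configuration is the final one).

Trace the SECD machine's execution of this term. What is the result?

[0] <S=∅, E=∅, C=[(((λu. u) 1) - ((λw. 2) 6))], D=∅>
[1] <S=∅, E=∅, C=[((λu. u) 1) :: ((λw. 2) 6) :: PRIM2(sub)], D=∅>
[2] <S=∅, E=∅, C=[1 :: (λu. u) :: AP :: ((λw. 2) 6) :: PRIM2(sub)], D=∅>
[3] <S=[1], E=∅, C=[(λu. u) :: AP :: ((λw. 2) 6) :: PRIM2(sub)], D=∅>
[4] <S=[clo(λu. u, ∅) :: 1], E=∅, C=[AP :: ((λw. 2) 6) :: PRIM2(sub)], D=∅>
[5] <S=∅, E={u↦1}, C=[u], D=[(∅, ∅, [((λw. 2) 6) :: PRIM2(sub)])]>
[6] <S=[1], E={u↦1}, C=∅, D=[(∅, ∅, [((λw. 2) 6) :: PRIM2(sub)])]>
[7] <S=[1], E=∅, C=[((λw. 2) 6) :: PRIM2(sub)], D=∅>
[8] <S=[1], E=∅, C=[6 :: (λw. 2) :: AP :: PRIM2(sub)], D=∅>
[9] <S=[6 :: 1], E=∅, C=[(λw. 2) :: AP :: PRIM2(sub)], D=∅>
[10] <S=[clo(λw. 2, ∅) :: 6 :: 1], E=∅, C=[AP :: PRIM2(sub)], D=∅>
[11] <S=∅, E={w↦6}, C=[2], D=[([1], ∅, [PRIM2(sub)])]>
[12] <S=[2], E={w↦6}, C=∅, D=[([1], ∅, [PRIM2(sub)])]>
[13] <S=[2 :: 1], E=∅, C=[PRIM2(sub)], D=∅>
[14] <S=[-1], E=∅, C=∅, D=∅>
→ final value -1

Answer: -1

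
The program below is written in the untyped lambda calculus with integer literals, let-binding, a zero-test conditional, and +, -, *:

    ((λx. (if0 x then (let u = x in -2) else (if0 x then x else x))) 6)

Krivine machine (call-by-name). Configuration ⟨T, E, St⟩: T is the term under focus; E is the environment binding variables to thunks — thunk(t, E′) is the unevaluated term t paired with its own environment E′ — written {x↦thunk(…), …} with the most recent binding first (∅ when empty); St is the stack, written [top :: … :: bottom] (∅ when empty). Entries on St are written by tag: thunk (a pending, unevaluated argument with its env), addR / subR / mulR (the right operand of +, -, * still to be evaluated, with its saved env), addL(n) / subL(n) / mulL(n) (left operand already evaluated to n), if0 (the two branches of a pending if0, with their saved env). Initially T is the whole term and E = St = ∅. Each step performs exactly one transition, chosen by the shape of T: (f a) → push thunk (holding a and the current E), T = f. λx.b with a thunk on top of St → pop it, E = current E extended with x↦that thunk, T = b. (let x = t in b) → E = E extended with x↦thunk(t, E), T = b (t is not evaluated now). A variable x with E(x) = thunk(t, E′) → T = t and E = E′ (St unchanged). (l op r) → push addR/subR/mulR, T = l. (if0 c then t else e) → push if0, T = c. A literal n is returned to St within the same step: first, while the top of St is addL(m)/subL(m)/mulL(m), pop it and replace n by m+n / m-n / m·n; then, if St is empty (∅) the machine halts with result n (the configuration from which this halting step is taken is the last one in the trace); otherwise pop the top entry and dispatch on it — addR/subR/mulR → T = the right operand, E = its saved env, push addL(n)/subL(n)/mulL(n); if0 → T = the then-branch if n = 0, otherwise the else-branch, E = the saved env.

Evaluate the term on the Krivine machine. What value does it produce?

Answer: 6

Derivation:
[0] <T=((λx. (if0 x then (let u = x in -2) else (if0 x then x else x))) 6), E=∅, St=∅>
[1] <T=(λx. (if0 x then (let u = x in -2) else (if0 x then x else x))), E=∅, St=[thunk]>
[2] <T=(if0 x then (let u = x in -2) else (if0 x then x else x)), E={x↦thunk(6, ∅)}, St=∅>
[3] <T=x, E={x↦thunk(6, ∅)}, St=[if0]>
[4] <T=6, E=∅, St=[if0]>
[5] <T=(if0 x then x else x), E={x↦thunk(6, ∅)}, St=∅>
[6] <T=x, E={x↦thunk(6, ∅)}, St=[if0]>
[7] <T=6, E=∅, St=[if0]>
[8] <T=x, E={x↦thunk(6, ∅)}, St=∅>
[9] <T=6, E=∅, St=∅>
→ final value 6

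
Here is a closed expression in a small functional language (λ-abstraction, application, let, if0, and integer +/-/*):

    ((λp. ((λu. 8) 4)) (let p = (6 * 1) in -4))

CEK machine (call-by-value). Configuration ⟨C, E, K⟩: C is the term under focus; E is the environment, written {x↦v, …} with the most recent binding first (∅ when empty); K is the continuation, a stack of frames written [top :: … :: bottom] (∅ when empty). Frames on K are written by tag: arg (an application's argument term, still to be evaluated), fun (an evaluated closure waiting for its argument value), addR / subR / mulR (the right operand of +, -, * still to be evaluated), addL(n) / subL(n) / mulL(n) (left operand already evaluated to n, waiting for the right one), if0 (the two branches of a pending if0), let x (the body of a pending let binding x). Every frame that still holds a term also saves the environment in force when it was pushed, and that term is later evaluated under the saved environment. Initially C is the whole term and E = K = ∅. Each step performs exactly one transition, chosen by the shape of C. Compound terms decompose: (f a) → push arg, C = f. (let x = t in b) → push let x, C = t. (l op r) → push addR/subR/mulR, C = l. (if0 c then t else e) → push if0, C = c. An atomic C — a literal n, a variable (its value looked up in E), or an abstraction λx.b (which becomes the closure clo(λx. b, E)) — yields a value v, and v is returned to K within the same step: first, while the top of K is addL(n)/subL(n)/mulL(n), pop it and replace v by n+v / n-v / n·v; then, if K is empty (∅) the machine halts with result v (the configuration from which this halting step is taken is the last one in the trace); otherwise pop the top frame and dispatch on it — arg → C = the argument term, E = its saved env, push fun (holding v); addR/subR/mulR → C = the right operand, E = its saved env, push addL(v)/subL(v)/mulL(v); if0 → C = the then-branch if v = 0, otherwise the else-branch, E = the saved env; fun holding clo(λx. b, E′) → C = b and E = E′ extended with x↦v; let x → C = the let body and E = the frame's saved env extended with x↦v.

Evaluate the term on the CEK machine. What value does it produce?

Answer: 8

Derivation:
[0] [C=((λp. ((λu. 8) 4)) (let p = (6 * 1) in -4)) | E=∅ | K=∅]
[1] [C=(λp. ((λu. 8) 4)) | E=∅ | K=[arg]]
[2] [C=(let p = (6 * 1) in -4) | E=∅ | K=[fun]]
[3] [C=(6 * 1) | E=∅ | K=[let p :: fun]]
[4] [C=6 | E=∅ | K=[mulR :: let p :: fun]]
[5] [C=1 | E=∅ | K=[mulL(6) :: let p :: fun]]
[6] [C=-4 | E={p↦6} | K=[fun]]
[7] [C=((λu. 8) 4) | E={p↦-4} | K=∅]
[8] [C=(λu. 8) | E={p↦-4} | K=[arg]]
[9] [C=4 | E={p↦-4} | K=[fun]]
[10] [C=8 | E={u↦4, p↦-4} | K=∅]
→ final value 8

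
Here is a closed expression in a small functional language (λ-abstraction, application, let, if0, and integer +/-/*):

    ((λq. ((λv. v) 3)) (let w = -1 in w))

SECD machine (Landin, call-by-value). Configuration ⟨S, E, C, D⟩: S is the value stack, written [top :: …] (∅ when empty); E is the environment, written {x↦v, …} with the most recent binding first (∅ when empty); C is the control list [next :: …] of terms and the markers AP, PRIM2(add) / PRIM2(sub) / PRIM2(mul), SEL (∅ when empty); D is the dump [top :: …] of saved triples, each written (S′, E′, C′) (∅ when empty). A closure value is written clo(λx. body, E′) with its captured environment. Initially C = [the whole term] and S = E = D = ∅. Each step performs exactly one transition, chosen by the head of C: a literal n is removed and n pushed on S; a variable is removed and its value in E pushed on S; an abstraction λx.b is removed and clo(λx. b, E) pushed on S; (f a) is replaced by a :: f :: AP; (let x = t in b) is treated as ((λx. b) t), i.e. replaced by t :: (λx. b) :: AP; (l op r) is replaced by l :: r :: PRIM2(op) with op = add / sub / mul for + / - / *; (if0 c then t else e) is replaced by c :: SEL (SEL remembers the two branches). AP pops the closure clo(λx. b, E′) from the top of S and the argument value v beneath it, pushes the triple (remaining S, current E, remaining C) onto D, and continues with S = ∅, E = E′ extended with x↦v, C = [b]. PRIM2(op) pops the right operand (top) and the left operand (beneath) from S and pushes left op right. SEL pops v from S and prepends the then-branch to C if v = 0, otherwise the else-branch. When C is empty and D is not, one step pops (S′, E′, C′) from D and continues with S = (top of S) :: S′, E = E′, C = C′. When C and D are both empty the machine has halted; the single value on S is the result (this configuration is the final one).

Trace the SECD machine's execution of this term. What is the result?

step 0: ⟨S=∅; E=∅; C=[((λq. ((λv. v) 3)) (let w = -1 in w))]; D=∅⟩
step 1: ⟨S=∅; E=∅; C=[(let w = -1 in w) :: (λq. ((λv. v) 3)) :: AP]; D=∅⟩
step 2: ⟨S=∅; E=∅; C=[-1 :: (λw. w) :: AP :: (λq. ((λv. v) 3)) :: AP]; D=∅⟩
step 3: ⟨S=[-1]; E=∅; C=[(λw. w) :: AP :: (λq. ((λv. v) 3)) :: AP]; D=∅⟩
step 4: ⟨S=[clo(λw. w, ∅) :: -1]; E=∅; C=[AP :: (λq. ((λv. v) 3)) :: AP]; D=∅⟩
step 5: ⟨S=∅; E={w↦-1}; C=[w]; D=[(∅, ∅, [(λq. ((λv. v) 3)) :: AP])]⟩
step 6: ⟨S=[-1]; E={w↦-1}; C=∅; D=[(∅, ∅, [(λq. ((λv. v) 3)) :: AP])]⟩
step 7: ⟨S=[-1]; E=∅; C=[(λq. ((λv. v) 3)) :: AP]; D=∅⟩
step 8: ⟨S=[clo(λq. ((λv. v) 3), ∅) :: -1]; E=∅; C=[AP]; D=∅⟩
step 9: ⟨S=∅; E={q↦-1}; C=[((λv. v) 3)]; D=[(∅, ∅, ∅)]⟩
step 10: ⟨S=∅; E={q↦-1}; C=[3 :: (λv. v) :: AP]; D=[(∅, ∅, ∅)]⟩
step 11: ⟨S=[3]; E={q↦-1}; C=[(λv. v) :: AP]; D=[(∅, ∅, ∅)]⟩
step 12: ⟨S=[clo(λv. v, {q↦-1}) :: 3]; E={q↦-1}; C=[AP]; D=[(∅, ∅, ∅)]⟩
step 13: ⟨S=∅; E={v↦3, q↦-1}; C=[v]; D=[(∅, {q↦-1}, ∅) :: (∅, ∅, ∅)]⟩
step 14: ⟨S=[3]; E={v↦3, q↦-1}; C=∅; D=[(∅, {q↦-1}, ∅) :: (∅, ∅, ∅)]⟩
step 15: ⟨S=[3]; E={q↦-1}; C=∅; D=[(∅, ∅, ∅)]⟩
step 16: ⟨S=[3]; E=∅; C=∅; D=∅⟩
→ final value 3

Answer: 3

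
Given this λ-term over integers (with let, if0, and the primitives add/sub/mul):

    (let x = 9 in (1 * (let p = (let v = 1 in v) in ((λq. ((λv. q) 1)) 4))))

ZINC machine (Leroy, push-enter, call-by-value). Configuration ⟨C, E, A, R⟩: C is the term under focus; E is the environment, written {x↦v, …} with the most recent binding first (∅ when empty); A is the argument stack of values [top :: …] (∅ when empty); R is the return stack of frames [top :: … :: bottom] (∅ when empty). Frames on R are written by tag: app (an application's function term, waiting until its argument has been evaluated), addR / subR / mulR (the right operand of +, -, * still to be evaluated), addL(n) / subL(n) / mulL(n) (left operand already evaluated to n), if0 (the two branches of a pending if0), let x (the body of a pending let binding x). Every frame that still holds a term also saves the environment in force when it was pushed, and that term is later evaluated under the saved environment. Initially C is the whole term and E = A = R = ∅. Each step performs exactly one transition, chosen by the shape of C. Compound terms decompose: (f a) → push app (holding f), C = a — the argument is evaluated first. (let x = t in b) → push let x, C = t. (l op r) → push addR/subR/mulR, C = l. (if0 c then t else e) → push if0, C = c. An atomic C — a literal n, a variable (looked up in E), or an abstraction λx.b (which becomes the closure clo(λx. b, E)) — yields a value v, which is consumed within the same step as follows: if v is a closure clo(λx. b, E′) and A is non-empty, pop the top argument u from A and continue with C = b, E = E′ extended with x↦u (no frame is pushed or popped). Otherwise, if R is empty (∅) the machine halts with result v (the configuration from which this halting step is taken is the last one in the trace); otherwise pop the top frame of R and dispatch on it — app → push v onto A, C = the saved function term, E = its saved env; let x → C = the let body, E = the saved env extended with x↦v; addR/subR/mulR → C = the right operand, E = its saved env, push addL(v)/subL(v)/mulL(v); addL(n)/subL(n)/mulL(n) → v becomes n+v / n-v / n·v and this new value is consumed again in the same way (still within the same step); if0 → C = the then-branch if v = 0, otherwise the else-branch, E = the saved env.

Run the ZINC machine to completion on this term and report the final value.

t=0: <C=(let x = 9 in (1 * (let p = (let v = 1 in v) in ((λq. ((λv. q) 1)) 4)))), E=∅, A=∅, R=∅>
t=1: <C=9, E=∅, A=∅, R=[let x]>
t=2: <C=(1 * (let p = (let v = 1 in v) in ((λq. ((λv. q) 1)) 4))), E={x↦9}, A=∅, R=∅>
t=3: <C=1, E={x↦9}, A=∅, R=[mulR]>
t=4: <C=(let p = (let v = 1 in v) in ((λq. ((λv. q) 1)) 4)), E={x↦9}, A=∅, R=[mulL(1)]>
t=5: <C=(let v = 1 in v), E={x↦9}, A=∅, R=[let p :: mulL(1)]>
t=6: <C=1, E={x↦9}, A=∅, R=[let v :: let p :: mulL(1)]>
t=7: <C=v, E={v↦1, x↦9}, A=∅, R=[let p :: mulL(1)]>
t=8: <C=((λq. ((λv. q) 1)) 4), E={p↦1, x↦9}, A=∅, R=[mulL(1)]>
t=9: <C=4, E={p↦1, x↦9}, A=∅, R=[app :: mulL(1)]>
t=10: <C=(λq. ((λv. q) 1)), E={p↦1, x↦9}, A=[4], R=[mulL(1)]>
t=11: <C=((λv. q) 1), E={q↦4, p↦1, x↦9}, A=∅, R=[mulL(1)]>
t=12: <C=1, E={q↦4, p↦1, x↦9}, A=∅, R=[app :: mulL(1)]>
t=13: <C=(λv. q), E={q↦4, p↦1, x↦9}, A=[1], R=[mulL(1)]>
t=14: <C=q, E={v↦1, q↦4, p↦1, x↦9}, A=∅, R=[mulL(1)]>
→ final value 4

Answer: 4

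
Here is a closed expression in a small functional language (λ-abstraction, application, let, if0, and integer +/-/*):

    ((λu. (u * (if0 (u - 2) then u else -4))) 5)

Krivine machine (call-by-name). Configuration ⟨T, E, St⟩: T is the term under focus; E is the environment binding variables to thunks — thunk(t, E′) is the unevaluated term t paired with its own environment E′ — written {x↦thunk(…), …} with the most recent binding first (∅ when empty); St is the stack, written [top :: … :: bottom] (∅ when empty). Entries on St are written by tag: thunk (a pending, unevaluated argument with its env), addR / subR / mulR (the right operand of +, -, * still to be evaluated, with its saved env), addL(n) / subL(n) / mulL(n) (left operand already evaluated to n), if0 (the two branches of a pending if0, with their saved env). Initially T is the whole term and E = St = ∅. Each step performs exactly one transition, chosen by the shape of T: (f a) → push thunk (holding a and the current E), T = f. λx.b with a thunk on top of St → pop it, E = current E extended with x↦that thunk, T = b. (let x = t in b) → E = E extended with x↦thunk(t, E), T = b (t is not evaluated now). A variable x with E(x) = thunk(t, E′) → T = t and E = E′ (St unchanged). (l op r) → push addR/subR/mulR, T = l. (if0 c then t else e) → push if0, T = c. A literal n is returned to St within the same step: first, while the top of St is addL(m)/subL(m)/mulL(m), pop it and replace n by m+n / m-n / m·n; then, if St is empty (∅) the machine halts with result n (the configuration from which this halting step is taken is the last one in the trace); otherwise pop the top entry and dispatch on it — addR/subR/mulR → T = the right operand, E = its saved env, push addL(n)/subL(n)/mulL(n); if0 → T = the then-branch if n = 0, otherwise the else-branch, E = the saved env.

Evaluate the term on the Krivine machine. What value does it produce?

Answer: -20

Execution trace:
t=0: ⟨T=((λu. (u * (if0 (u - 2) then u else -4))) 5); E=∅; St=∅⟩
t=1: ⟨T=(λu. (u * (if0 (u - 2) then u else -4))); E=∅; St=[thunk]⟩
t=2: ⟨T=(u * (if0 (u - 2) then u else -4)); E={u↦thunk(5, ∅)}; St=∅⟩
t=3: ⟨T=u; E={u↦thunk(5, ∅)}; St=[mulR]⟩
t=4: ⟨T=5; E=∅; St=[mulR]⟩
t=5: ⟨T=(if0 (u - 2) then u else -4); E={u↦thunk(5, ∅)}; St=[mulL(5)]⟩
t=6: ⟨T=(u - 2); E={u↦thunk(5, ∅)}; St=[if0 :: mulL(5)]⟩
t=7: ⟨T=u; E={u↦thunk(5, ∅)}; St=[subR :: if0 :: mulL(5)]⟩
t=8: ⟨T=5; E=∅; St=[subR :: if0 :: mulL(5)]⟩
t=9: ⟨T=2; E={u↦thunk(5, ∅)}; St=[subL(5) :: if0 :: mulL(5)]⟩
t=10: ⟨T=-4; E={u↦thunk(5, ∅)}; St=[mulL(5)]⟩
→ final value -20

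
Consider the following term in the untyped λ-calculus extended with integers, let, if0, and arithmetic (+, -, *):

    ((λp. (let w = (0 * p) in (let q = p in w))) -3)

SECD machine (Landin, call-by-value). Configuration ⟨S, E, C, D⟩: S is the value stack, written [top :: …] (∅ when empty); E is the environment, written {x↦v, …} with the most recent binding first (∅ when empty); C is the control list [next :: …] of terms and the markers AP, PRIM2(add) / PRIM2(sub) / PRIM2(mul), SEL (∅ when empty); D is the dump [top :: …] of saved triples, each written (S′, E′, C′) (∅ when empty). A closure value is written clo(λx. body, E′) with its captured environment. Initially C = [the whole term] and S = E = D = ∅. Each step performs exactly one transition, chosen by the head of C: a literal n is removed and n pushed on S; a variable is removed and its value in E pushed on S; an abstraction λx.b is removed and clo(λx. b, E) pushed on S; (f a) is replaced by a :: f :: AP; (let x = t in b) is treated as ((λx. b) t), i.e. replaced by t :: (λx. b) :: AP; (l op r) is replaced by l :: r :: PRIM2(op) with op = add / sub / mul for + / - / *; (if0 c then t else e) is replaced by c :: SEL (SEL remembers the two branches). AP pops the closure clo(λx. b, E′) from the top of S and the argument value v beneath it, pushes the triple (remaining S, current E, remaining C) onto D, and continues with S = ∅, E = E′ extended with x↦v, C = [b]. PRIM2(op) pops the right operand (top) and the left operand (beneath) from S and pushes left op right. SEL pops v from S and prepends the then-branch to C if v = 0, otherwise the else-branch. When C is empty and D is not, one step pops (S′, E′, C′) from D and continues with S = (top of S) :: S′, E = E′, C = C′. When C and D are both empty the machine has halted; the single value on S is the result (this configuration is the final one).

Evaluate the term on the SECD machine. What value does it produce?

t=0: ⟨S=∅; E=∅; C=[((λp. (let w = (0 * p) in (let q = p in w))) -3)]; D=∅⟩
t=1: ⟨S=∅; E=∅; C=[-3 :: (λp. (let w = (0 * p) in (let q = p in w))) :: AP]; D=∅⟩
t=2: ⟨S=[-3]; E=∅; C=[(λp. (let w = (0 * p) in (let q = p in w))) :: AP]; D=∅⟩
t=3: ⟨S=[clo(λp. (let w = (0 * p) in (let q = p in w)), ∅) :: -3]; E=∅; C=[AP]; D=∅⟩
t=4: ⟨S=∅; E={p↦-3}; C=[(let w = (0 * p) in (let q = p in w))]; D=[(∅, ∅, ∅)]⟩
t=5: ⟨S=∅; E={p↦-3}; C=[(0 * p) :: (λw. (let q = p in w)) :: AP]; D=[(∅, ∅, ∅)]⟩
t=6: ⟨S=∅; E={p↦-3}; C=[0 :: p :: PRIM2(mul) :: (λw. (let q = p in w)) :: AP]; D=[(∅, ∅, ∅)]⟩
t=7: ⟨S=[0]; E={p↦-3}; C=[p :: PRIM2(mul) :: (λw. (let q = p in w)) :: AP]; D=[(∅, ∅, ∅)]⟩
t=8: ⟨S=[-3 :: 0]; E={p↦-3}; C=[PRIM2(mul) :: (λw. (let q = p in w)) :: AP]; D=[(∅, ∅, ∅)]⟩
t=9: ⟨S=[0]; E={p↦-3}; C=[(λw. (let q = p in w)) :: AP]; D=[(∅, ∅, ∅)]⟩
t=10: ⟨S=[clo(λw. (let q = p in w), {p↦-3}) :: 0]; E={p↦-3}; C=[AP]; D=[(∅, ∅, ∅)]⟩
t=11: ⟨S=∅; E={w↦0, p↦-3}; C=[(let q = p in w)]; D=[(∅, {p↦-3}, ∅) :: (∅, ∅, ∅)]⟩
t=12: ⟨S=∅; E={w↦0, p↦-3}; C=[p :: (λq. w) :: AP]; D=[(∅, {p↦-3}, ∅) :: (∅, ∅, ∅)]⟩
t=13: ⟨S=[-3]; E={w↦0, p↦-3}; C=[(λq. w) :: AP]; D=[(∅, {p↦-3}, ∅) :: (∅, ∅, ∅)]⟩
t=14: ⟨S=[clo(λq. w, {w↦0, p↦-3}) :: -3]; E={w↦0, p↦-3}; C=[AP]; D=[(∅, {p↦-3}, ∅) :: (∅, ∅, ∅)]⟩
t=15: ⟨S=∅; E={q↦-3, w↦0, p↦-3}; C=[w]; D=[(∅, {w↦0, p↦-3}, ∅) :: (∅, {p↦-3}, ∅) :: (∅, ∅, ∅)]⟩
t=16: ⟨S=[0]; E={q↦-3, w↦0, p↦-3}; C=∅; D=[(∅, {w↦0, p↦-3}, ∅) :: (∅, {p↦-3}, ∅) :: (∅, ∅, ∅)]⟩
t=17: ⟨S=[0]; E={w↦0, p↦-3}; C=∅; D=[(∅, {p↦-3}, ∅) :: (∅, ∅, ∅)]⟩
t=18: ⟨S=[0]; E={p↦-3}; C=∅; D=[(∅, ∅, ∅)]⟩
t=19: ⟨S=[0]; E=∅; C=∅; D=∅⟩
→ final value 0

Answer: 0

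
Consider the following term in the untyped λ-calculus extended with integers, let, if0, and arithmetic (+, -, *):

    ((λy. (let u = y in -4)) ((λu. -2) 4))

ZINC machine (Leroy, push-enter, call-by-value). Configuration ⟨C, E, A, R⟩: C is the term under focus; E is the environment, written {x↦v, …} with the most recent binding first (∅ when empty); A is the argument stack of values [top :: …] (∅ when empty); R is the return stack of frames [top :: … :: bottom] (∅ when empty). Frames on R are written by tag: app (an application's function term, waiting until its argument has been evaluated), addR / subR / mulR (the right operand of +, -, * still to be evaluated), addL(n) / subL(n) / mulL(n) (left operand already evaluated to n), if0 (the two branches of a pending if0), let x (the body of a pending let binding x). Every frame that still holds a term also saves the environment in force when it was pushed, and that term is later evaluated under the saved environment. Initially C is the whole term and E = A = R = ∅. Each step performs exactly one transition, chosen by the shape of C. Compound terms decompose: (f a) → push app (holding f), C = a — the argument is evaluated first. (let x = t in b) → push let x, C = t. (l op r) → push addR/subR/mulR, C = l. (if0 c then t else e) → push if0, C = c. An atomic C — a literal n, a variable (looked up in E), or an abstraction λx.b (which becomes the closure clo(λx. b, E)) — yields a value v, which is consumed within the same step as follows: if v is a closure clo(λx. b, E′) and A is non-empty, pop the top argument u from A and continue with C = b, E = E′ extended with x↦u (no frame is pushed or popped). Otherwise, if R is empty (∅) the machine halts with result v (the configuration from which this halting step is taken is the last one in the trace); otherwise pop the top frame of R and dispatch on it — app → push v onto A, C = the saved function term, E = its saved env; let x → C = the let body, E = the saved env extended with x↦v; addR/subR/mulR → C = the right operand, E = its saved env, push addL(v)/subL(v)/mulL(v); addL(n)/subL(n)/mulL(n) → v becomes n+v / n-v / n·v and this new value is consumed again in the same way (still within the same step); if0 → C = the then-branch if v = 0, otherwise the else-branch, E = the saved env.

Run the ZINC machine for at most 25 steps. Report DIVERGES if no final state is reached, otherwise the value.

Answer: -4

Derivation:
[0] <C=((λy. (let u = y in -4)) ((λu. -2) 4)), E=∅, A=∅, R=∅>
[1] <C=((λu. -2) 4), E=∅, A=∅, R=[app]>
[2] <C=4, E=∅, A=∅, R=[app :: app]>
[3] <C=(λu. -2), E=∅, A=[4], R=[app]>
[4] <C=-2, E={u↦4}, A=∅, R=[app]>
[5] <C=(λy. (let u = y in -4)), E=∅, A=[-2], R=∅>
[6] <C=(let u = y in -4), E={y↦-2}, A=∅, R=∅>
[7] <C=y, E={y↦-2}, A=∅, R=[let u]>
[8] <C=-4, E={u↦-2, y↦-2}, A=∅, R=∅>
→ final value -4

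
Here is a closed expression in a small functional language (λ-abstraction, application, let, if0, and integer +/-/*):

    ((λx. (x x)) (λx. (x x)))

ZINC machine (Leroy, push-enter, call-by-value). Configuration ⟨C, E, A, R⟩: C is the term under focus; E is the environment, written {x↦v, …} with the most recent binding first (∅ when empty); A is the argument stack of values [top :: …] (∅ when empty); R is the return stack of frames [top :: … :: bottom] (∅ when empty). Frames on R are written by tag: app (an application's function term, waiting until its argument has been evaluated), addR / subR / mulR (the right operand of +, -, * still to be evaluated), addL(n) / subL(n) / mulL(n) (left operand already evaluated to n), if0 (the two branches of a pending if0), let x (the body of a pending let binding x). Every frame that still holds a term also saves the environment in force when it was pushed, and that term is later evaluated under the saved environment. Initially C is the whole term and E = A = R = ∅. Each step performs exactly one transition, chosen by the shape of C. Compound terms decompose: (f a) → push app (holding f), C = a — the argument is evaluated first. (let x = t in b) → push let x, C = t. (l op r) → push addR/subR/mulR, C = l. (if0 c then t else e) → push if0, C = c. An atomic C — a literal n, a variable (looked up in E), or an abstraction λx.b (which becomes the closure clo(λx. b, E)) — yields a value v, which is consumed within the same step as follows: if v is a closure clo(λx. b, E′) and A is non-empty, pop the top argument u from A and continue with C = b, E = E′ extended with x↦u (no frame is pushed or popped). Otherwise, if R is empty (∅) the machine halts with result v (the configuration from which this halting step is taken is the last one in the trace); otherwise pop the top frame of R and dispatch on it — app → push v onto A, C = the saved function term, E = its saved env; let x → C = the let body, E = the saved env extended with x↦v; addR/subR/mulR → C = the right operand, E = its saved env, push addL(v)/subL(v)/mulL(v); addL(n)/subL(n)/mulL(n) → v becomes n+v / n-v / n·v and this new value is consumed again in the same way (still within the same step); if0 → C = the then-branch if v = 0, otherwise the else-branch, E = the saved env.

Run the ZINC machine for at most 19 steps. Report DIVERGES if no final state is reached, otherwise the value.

0. ⟨C=((λx. (x x)) (λx. (x x))); E=∅; A=∅; R=∅⟩
1. ⟨C=(λx. (x x)); E=∅; A=∅; R=[app]⟩
2. ⟨C=(λx. (x x)); E=∅; A=[clo(λx. (x x), ∅)]; R=∅⟩
3. ⟨C=(x x); E={x↦clo(λx. (x x), ∅)}; A=∅; R=∅⟩
4. ⟨C=x; E={x↦clo(λx. (x x), ∅)}; A=∅; R=[app]⟩
5. ⟨C=x; E={x↦clo(λx. (x x), ∅)}; A=[clo(λx. (x x), ∅)]; R=∅⟩
… configuration repeats with period 3 (steps 3–5 recur indefinitely) …

Answer: DIVERGES (no final state within 19 steps)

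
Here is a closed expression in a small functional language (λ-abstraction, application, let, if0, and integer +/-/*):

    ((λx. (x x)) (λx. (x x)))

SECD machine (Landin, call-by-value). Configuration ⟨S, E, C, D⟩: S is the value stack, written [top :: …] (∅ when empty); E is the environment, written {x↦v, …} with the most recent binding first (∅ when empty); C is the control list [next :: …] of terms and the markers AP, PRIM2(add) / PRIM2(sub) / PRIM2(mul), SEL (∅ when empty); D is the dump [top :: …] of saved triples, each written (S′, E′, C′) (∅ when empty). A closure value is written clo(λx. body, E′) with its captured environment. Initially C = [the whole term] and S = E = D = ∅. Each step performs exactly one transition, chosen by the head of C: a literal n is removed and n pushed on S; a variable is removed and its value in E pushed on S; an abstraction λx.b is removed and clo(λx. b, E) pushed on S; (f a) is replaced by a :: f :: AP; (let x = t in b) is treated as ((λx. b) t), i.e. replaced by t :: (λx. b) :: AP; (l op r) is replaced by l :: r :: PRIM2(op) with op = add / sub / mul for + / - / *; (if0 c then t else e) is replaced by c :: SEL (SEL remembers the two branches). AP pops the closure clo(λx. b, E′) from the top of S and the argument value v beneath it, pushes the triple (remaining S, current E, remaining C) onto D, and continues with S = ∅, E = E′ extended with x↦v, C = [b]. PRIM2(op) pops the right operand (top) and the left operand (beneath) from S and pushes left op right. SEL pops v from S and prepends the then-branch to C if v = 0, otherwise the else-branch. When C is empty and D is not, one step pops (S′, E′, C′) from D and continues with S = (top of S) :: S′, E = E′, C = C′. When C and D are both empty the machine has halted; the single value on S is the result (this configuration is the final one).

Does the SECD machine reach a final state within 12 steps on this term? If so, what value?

[0] <S=∅, E=∅, C=[((λx. (x x)) (λx. (x x)))], D=∅>
[1] <S=∅, E=∅, C=[(λx. (x x)) :: (λx. (x x)) :: AP], D=∅>
[2] <S=[clo(λx. (x x), ∅)], E=∅, C=[(λx. (x x)) :: AP], D=∅>
[3] <S=[clo(λx. (x x), ∅) :: clo(λx. (x x), ∅)], E=∅, C=[AP], D=∅>
[4] <S=∅, E={x↦clo(λx. (x x), ∅)}, C=[(x x)], D=[(∅, ∅, ∅)]>
[5] <S=∅, E={x↦clo(λx. (x x), ∅)}, C=[x :: x :: AP], D=[(∅, ∅, ∅)]>
[6] <S=[clo(λx. (x x), ∅)], E={x↦clo(λx. (x x), ∅)}, C=[x :: AP], D=[(∅, ∅, ∅)]>
[7] <S=[clo(λx. (x x), ∅) :: clo(λx. (x x), ∅)], E={x↦clo(λx. (x x), ∅)}, C=[AP], D=[(∅, ∅, ∅)]>
[8] <S=∅, E={x↦clo(λx. (x x), ∅)}, C=[(x x)], D=[(∅, {x↦clo(λx. (x x), ∅)}, ∅) :: (∅, ∅, ∅)]>
[9] <S=∅, E={x↦clo(λx. (x x), ∅)}, C=[x :: x :: AP], D=[(∅, {x↦clo(λx. (x x), ∅)}, ∅) :: (∅, ∅, ∅)]>
[10] <S=[clo(λx. (x x), ∅)], E={x↦clo(λx. (x x), ∅)}, C=[x :: AP], D=[(∅, {x↦clo(λx. (x x), ∅)}, ∅) :: (∅, ∅, ∅)]>
[11] <S=[clo(λx. (x x), ∅) :: clo(λx. (x x), ∅)], E={x↦clo(λx. (x x), ∅)}, C=[AP], D=[(∅, {x↦clo(λx. (x x), ∅)}, ∅) :: (∅, ∅, ∅)]>
[12] <S=∅, E={x↦clo(λx. (x x), ∅)}, C=[(x x)], D=[(∅, {x↦clo(λx. (x x), ∅)}, ∅) :: (∅, {x↦clo(λx. (x x), ∅)}, ∅) :: (∅, ∅, ∅)]>
→ 12 transitions taken and the configuration is still not final: no result within 12 steps

Answer: DIVERGES (no final state within 12 steps)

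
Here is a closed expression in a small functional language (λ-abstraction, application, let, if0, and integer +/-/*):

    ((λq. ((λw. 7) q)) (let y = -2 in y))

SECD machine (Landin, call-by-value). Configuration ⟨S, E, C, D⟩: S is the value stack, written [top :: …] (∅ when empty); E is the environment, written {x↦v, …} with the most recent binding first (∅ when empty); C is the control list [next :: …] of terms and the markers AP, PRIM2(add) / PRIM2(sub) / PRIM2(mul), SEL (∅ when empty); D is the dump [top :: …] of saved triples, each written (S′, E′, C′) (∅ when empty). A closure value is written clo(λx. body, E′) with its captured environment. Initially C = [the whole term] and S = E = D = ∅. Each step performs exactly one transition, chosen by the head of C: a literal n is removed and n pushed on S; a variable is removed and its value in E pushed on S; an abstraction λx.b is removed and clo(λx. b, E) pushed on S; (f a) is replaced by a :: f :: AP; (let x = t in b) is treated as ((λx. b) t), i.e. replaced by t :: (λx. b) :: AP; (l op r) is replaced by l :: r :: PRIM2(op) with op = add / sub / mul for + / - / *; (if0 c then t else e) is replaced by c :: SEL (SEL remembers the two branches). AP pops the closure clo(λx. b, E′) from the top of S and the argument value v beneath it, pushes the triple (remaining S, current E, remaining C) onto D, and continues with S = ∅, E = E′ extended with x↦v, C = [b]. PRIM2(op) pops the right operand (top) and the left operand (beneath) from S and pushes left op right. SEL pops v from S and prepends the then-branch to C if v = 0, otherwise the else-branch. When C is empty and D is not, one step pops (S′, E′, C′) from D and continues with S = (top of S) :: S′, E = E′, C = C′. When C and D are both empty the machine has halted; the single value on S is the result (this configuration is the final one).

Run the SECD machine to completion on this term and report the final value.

0. ⟨S=∅; E=∅; C=[((λq. ((λw. 7) q)) (let y = -2 in y))]; D=∅⟩
1. ⟨S=∅; E=∅; C=[(let y = -2 in y) :: (λq. ((λw. 7) q)) :: AP]; D=∅⟩
2. ⟨S=∅; E=∅; C=[-2 :: (λy. y) :: AP :: (λq. ((λw. 7) q)) :: AP]; D=∅⟩
3. ⟨S=[-2]; E=∅; C=[(λy. y) :: AP :: (λq. ((λw. 7) q)) :: AP]; D=∅⟩
4. ⟨S=[clo(λy. y, ∅) :: -2]; E=∅; C=[AP :: (λq. ((λw. 7) q)) :: AP]; D=∅⟩
5. ⟨S=∅; E={y↦-2}; C=[y]; D=[(∅, ∅, [(λq. ((λw. 7) q)) :: AP])]⟩
6. ⟨S=[-2]; E={y↦-2}; C=∅; D=[(∅, ∅, [(λq. ((λw. 7) q)) :: AP])]⟩
7. ⟨S=[-2]; E=∅; C=[(λq. ((λw. 7) q)) :: AP]; D=∅⟩
8. ⟨S=[clo(λq. ((λw. 7) q), ∅) :: -2]; E=∅; C=[AP]; D=∅⟩
9. ⟨S=∅; E={q↦-2}; C=[((λw. 7) q)]; D=[(∅, ∅, ∅)]⟩
10. ⟨S=∅; E={q↦-2}; C=[q :: (λw. 7) :: AP]; D=[(∅, ∅, ∅)]⟩
11. ⟨S=[-2]; E={q↦-2}; C=[(λw. 7) :: AP]; D=[(∅, ∅, ∅)]⟩
12. ⟨S=[clo(λw. 7, {q↦-2}) :: -2]; E={q↦-2}; C=[AP]; D=[(∅, ∅, ∅)]⟩
13. ⟨S=∅; E={w↦-2, q↦-2}; C=[7]; D=[(∅, {q↦-2}, ∅) :: (∅, ∅, ∅)]⟩
14. ⟨S=[7]; E={w↦-2, q↦-2}; C=∅; D=[(∅, {q↦-2}, ∅) :: (∅, ∅, ∅)]⟩
15. ⟨S=[7]; E={q↦-2}; C=∅; D=[(∅, ∅, ∅)]⟩
16. ⟨S=[7]; E=∅; C=∅; D=∅⟩
→ final value 7

Answer: 7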